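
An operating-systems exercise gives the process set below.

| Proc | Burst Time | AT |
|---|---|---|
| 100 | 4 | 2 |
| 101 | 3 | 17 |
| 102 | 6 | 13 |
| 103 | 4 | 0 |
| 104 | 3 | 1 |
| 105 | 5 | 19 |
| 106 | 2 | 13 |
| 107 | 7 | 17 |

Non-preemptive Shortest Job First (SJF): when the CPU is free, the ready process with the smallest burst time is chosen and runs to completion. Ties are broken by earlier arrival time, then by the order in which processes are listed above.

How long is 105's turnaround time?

Gantt: | 103 0-4 | 104 4-7 | 100 7-11 | idle 11-13 | 106 13-15 | 102 15-21 | 101 21-24 | 105 24-29 | 107 29-36 |
Completion: 100=11  101=24  102=21  103=4  104=7  105=29  106=15  107=36
Turnaround (C−A): 100=9  101=7  102=8  103=4  104=6  105=10  106=2  107=19
Turnaround(105) = completion − arrival = 29 − 19 = 10

10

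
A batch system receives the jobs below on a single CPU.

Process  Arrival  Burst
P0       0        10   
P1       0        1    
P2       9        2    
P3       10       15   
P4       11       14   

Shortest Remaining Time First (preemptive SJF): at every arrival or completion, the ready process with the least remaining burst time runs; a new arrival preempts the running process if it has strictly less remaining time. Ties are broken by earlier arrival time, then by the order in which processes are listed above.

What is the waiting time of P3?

17

Timeline: | P1 0-1 | P0 1-11 | P2 11-13 | P4 13-27 | P3 27-42 |
Completion: P0=11  P1=1  P2=13  P3=42  P4=27
Waiting(P3) = turnaround − burst = 32 − 15 = 17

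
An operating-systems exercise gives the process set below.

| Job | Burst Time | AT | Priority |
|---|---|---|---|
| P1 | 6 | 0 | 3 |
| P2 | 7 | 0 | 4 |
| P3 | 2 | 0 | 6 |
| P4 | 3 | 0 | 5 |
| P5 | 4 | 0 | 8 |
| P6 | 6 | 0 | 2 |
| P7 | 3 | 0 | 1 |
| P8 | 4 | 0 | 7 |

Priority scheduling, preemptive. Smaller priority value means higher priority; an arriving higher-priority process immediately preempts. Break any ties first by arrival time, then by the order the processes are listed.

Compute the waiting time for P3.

25

Gantt: | P7 0-3 | P6 3-9 | P1 9-15 | P2 15-22 | P4 22-25 | P3 25-27 | P8 27-31 | P5 31-35 |
Completion: P1=15  P2=22  P3=27  P4=25  P5=35  P6=9  P7=3  P8=31
Waiting(P3) = turnaround − burst = 27 − 2 = 25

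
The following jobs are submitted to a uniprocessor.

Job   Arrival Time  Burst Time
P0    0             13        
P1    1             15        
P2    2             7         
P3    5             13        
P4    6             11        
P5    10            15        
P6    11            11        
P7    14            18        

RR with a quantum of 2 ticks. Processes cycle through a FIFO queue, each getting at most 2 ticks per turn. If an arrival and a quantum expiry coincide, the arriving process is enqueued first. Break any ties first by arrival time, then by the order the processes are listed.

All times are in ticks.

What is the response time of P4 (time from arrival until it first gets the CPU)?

Timeline: | P0 0-2 | P1 2-4 | P2 4-6 | P0 6-8 | P1 8-10 | P3 10-12 | P4 12-14 | P2 14-16 | P0 16-18 | P5 18-20 | P1 20-22 | P6 22-24 | P3 24-26 | P7 26-28 | P4 28-30 | P2 30-32 | P0 32-34 | P5 34-36 | P1 36-38 | P6 38-40 | P3 40-42 | P7 42-44 | P4 44-46 | P2 46-47 | P0 47-49 | P5 49-51 | P1 51-53 | P6 53-55 | P3 55-57 | P7 57-59 | P4 59-61 | P0 61-63 | P5 63-65 | P1 65-67 | P6 67-69 | P3 69-71 | P7 71-73 | P4 73-75 | P0 75-76 | P5 76-78 | P1 78-80 | P6 80-82 | P3 82-84 | P7 84-86 | P4 86-87 | P5 87-89 | P1 89-90 | P6 90-91 | P3 91-92 | P7 92-94 | P5 94-96 | P7 96-98 | P5 98-99 | P7 99-103 |
Completion: P0=76  P1=90  P2=47  P3=92  P4=87  P5=99  P6=91  P7=103
Turnaround (C−A): P0=76  P1=89  P2=45  P3=87  P4=81  P5=89  P6=80  P7=89
Response(P4) = first start − arrival = 12 − 6 = 6

6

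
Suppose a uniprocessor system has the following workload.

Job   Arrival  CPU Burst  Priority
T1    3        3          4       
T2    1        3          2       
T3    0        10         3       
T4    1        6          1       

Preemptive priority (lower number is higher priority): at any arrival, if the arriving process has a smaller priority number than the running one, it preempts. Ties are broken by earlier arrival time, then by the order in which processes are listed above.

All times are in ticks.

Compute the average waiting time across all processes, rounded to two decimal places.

7.75

Timeline: | T3 0-1 | T4 1-7 | T2 7-10 | T3 10-19 | T1 19-22 |
Completion: T1=22  T2=10  T3=19  T4=7
Turnaround (C−A): T1=19  T2=9  T3=19  T4=6
Waiting times: T1=16, T2=6, T3=9, T4=0
Average waiting = (16+6+9+0) / 4 = 31/4 = 7.75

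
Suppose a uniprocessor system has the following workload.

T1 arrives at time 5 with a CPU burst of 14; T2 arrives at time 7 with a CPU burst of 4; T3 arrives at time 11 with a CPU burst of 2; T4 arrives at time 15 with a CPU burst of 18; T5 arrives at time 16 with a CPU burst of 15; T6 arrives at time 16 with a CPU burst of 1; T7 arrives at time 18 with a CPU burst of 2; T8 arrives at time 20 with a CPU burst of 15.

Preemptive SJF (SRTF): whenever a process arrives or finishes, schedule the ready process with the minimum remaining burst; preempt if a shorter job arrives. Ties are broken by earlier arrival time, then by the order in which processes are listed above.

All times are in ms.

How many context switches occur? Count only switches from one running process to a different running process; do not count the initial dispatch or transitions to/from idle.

10

Timeline: | idle 0-5 | T1 5-7 | T2 7-11 | T3 11-13 | T1 13-16 | T6 16-17 | T1 17-18 | T7 18-20 | T1 20-28 | T5 28-43 | T8 43-58 | T4 58-76 |
Completion: T1=28  T2=11  T3=13  T4=76  T5=43  T6=17  T7=20  T8=58
Turnaround (C−A): T1=23  T2=4  T3=2  T4=61  T5=27  T6=1  T7=2  T8=38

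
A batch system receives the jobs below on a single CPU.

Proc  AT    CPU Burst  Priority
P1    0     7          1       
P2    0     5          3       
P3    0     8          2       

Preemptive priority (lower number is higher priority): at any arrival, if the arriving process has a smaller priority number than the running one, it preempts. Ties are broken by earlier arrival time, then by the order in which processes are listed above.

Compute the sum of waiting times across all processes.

22

Gantt: | P1 0-7 | P3 7-15 | P2 15-20 |
Completion: P1=7  P2=20  P3=15
Waiting = turnaround − burst: P1=0, P2=15, P3=7
Total waiting = 0 + 15 + 7 = 22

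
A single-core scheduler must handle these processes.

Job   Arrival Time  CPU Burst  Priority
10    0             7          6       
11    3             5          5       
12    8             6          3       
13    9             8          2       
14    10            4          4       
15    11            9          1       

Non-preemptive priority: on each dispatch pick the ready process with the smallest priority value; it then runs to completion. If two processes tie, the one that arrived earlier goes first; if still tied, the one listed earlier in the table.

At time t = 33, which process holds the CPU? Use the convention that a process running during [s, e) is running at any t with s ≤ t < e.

Gantt: | 10 0-7 | 11 7-12 | 15 12-21 | 13 21-29 | 12 29-35 | 14 35-39 |
Completion: 10=7  11=12  12=35  13=29  14=39  15=21
Turnaround (C−A): 10=7  11=9  12=27  13=20  14=29  15=10

12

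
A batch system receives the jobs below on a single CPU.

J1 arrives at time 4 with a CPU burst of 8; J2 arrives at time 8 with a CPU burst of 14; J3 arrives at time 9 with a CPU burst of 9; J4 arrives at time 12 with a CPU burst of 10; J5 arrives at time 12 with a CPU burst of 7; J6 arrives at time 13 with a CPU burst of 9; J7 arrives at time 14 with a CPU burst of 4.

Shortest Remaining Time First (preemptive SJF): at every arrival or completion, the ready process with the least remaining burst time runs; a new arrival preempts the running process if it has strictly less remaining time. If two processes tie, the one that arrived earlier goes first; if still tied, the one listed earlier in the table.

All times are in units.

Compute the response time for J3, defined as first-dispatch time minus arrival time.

14

Timeline: | idle 0-4 | J1 4-12 | J5 12-14 | J7 14-18 | J5 18-23 | J3 23-32 | J6 32-41 | J4 41-51 | J2 51-65 |
Completion: J1=12  J2=65  J3=32  J4=51  J5=23  J6=41  J7=18
Turnaround (C−A): J1=8  J2=57  J3=23  J4=39  J5=11  J6=28  J7=4
Response(J3) = first start − arrival = 23 − 9 = 14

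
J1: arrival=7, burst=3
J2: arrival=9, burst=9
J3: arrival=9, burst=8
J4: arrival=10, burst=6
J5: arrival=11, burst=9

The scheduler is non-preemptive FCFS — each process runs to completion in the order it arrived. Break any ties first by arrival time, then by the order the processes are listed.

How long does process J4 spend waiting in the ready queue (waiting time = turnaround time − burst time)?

17

Gantt: | idle 0-7 | J1 7-10 | J2 10-19 | J3 19-27 | J4 27-33 | J5 33-42 |
Completion: J1=10  J2=19  J3=27  J4=33  J5=42
Waiting(J4) = turnaround − burst = 23 − 6 = 17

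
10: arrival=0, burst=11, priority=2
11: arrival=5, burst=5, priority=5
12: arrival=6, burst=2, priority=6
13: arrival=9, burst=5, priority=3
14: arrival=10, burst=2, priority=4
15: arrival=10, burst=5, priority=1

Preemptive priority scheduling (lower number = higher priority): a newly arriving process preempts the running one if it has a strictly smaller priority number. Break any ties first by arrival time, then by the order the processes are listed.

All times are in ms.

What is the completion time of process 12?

Gantt: | 10 0-10 | 15 10-15 | 10 15-16 | 13 16-21 | 14 21-23 | 11 23-28 | 12 28-30 |
Completion: 10=16  11=28  12=30  13=21  14=23  15=15
Turnaround (C−A): 10=16  11=23  12=24  13=12  14=13  15=5

30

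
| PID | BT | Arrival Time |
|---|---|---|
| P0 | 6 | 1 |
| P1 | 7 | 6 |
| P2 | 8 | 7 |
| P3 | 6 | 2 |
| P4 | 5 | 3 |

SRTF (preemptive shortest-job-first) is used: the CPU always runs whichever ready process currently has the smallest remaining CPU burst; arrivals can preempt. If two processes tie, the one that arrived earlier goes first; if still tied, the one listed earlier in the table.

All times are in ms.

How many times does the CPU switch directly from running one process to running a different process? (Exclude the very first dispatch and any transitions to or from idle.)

4

Schedule: | idle 0-1 | P0 1-7 | P4 7-12 | P3 12-18 | P1 18-25 | P2 25-33 |
Completion: P0=7  P1=25  P2=33  P3=18  P4=12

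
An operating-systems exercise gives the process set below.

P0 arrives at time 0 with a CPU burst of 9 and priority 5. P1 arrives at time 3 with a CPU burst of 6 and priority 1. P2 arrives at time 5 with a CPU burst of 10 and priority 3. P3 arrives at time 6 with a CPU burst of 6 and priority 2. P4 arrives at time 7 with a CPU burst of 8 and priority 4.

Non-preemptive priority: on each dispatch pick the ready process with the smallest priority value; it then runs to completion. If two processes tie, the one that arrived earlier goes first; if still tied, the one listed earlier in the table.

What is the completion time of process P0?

Schedule: | P0 0-9 | P1 9-15 | P3 15-21 | P2 21-31 | P4 31-39 |
Completion: P0=9  P1=15  P2=31  P3=21  P4=39
Turnaround (C−A): P0=9  P1=12  P2=26  P3=15  P4=32

9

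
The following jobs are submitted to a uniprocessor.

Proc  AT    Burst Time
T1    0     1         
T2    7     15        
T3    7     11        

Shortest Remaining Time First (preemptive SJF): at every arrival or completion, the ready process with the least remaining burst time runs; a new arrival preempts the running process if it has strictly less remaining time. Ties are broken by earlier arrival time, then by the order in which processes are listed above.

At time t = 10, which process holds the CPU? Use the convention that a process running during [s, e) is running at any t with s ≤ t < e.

T3

Gantt: | T1 0-1 | idle 1-7 | T3 7-18 | T2 18-33 |
Completion: T1=1  T2=33  T3=18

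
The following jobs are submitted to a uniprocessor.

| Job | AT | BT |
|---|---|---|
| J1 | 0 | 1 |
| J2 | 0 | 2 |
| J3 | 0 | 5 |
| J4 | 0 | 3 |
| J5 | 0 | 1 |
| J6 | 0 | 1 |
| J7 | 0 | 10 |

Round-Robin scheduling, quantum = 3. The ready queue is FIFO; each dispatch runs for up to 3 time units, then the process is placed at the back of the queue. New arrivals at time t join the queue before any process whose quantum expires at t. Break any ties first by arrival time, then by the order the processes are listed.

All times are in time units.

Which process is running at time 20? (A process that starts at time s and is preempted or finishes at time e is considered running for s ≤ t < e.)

J7

Timeline: | J1 0-1 | J2 1-3 | J3 3-6 | J4 6-9 | J5 9-10 | J6 10-11 | J7 11-14 | J3 14-16 | J7 16-23 |
Completion: J1=1  J2=3  J3=16  J4=9  J5=10  J6=11  J7=23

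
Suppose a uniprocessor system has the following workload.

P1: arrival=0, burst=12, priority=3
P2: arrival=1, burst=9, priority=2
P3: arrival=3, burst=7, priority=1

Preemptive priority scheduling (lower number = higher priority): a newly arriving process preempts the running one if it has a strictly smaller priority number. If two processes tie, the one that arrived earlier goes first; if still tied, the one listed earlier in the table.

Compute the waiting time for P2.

7

Timeline: | P1 0-1 | P2 1-3 | P3 3-10 | P2 10-17 | P1 17-28 |
Completion: P1=28  P2=17  P3=10
Turnaround (C−A): P1=28  P2=16  P3=7
Waiting(P2) = turnaround − burst = 16 − 9 = 7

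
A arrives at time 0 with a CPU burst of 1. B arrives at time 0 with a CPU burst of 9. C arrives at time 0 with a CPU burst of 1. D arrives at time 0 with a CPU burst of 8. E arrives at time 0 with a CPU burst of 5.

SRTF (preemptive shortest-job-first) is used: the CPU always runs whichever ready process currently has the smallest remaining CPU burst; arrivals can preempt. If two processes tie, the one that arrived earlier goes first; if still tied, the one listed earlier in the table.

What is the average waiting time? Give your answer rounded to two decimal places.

Schedule: | A 0-1 | C 1-2 | E 2-7 | D 7-15 | B 15-24 |
Completion: A=1  B=24  C=2  D=15  E=7
Turnaround (C−A): A=1  B=24  C=2  D=15  E=7
Waiting times: A=0, B=15, C=1, D=7, E=2
Average waiting = (0+15+1+7+2) / 5 = 25/5 = 5.00

5.00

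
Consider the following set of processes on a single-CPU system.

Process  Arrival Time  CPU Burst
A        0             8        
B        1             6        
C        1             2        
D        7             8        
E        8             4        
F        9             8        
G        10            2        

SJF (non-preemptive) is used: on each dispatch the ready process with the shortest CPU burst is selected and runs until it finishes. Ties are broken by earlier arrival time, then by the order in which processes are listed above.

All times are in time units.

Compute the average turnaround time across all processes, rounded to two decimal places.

Schedule: | A 0-8 | C 8-10 | G 10-12 | E 12-16 | B 16-22 | D 22-30 | F 30-38 |
Completion: A=8  B=22  C=10  D=30  E=16  F=38  G=12
Turnaround times: A=8, B=21, C=9, D=23, E=8, F=29, G=2
Average turnaround = (8+21+9+23+8+29+2) / 7 = 100/7 = 14.29

14.29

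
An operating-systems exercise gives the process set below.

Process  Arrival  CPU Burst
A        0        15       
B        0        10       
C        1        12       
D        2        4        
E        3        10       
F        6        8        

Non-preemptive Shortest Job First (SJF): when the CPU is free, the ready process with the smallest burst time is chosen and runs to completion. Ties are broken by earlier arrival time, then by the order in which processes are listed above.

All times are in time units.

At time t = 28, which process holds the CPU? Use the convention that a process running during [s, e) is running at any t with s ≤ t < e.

E

Gantt: | B 0-10 | D 10-14 | F 14-22 | E 22-32 | C 32-44 | A 44-59 |
Completion: A=59  B=10  C=44  D=14  E=32  F=22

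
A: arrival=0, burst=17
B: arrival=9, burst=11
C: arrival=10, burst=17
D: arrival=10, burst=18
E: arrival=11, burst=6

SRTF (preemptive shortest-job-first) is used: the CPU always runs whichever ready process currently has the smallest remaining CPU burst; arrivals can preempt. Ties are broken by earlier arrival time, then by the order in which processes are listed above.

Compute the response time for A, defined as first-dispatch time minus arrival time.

0

Timeline: | A 0-17 | E 17-23 | B 23-34 | C 34-51 | D 51-69 |
Completion: A=17  B=34  C=51  D=69  E=23
Turnaround (C−A): A=17  B=25  C=41  D=59  E=12
Response(A) = first start − arrival = 0 − 0 = 0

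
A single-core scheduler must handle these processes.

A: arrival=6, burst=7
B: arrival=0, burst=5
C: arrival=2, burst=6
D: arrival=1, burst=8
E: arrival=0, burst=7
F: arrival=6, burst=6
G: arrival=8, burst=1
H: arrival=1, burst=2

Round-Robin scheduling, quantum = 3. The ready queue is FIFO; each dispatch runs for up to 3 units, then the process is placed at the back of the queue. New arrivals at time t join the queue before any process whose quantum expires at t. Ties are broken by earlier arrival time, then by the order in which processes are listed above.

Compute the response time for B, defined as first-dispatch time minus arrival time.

Gantt: | B 0-3 | E 3-6 | D 6-9 | H 9-11 | C 11-14 | B 14-16 | A 16-19 | F 19-22 | E 22-25 | G 25-26 | D 26-29 | C 29-32 | A 32-35 | F 35-38 | E 38-39 | D 39-41 | A 41-42 |
Completion: A=42  B=16  C=32  D=41  E=39  F=38  G=26  H=11
Response(B) = first start − arrival = 0 − 0 = 0

0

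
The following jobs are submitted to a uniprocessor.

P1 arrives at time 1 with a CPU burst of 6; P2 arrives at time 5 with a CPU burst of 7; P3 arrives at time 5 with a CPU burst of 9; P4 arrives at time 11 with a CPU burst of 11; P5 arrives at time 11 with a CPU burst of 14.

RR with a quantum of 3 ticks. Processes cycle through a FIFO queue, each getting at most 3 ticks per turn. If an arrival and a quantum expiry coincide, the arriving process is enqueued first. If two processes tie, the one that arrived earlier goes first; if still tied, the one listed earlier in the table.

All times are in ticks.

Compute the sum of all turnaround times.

126

Schedule: | idle 0-1 | P1 1-7 | P2 7-10 | P3 10-13 | P2 13-16 | P4 16-19 | P5 19-22 | P3 22-25 | P2 25-26 | P4 26-29 | P5 29-32 | P3 32-35 | P4 35-38 | P5 38-41 | P4 41-43 | P5 43-48 |
Completion: P1=7  P2=26  P3=35  P4=43  P5=48
Turnaround (C−A): P1=6  P2=21  P3=30  P4=32  P5=37
Turnaround = completion − arrival: P1=6, P2=21, P3=30, P4=32, P5=37
Total turnaround = 6 + 21 + 30 + 32 + 37 = 126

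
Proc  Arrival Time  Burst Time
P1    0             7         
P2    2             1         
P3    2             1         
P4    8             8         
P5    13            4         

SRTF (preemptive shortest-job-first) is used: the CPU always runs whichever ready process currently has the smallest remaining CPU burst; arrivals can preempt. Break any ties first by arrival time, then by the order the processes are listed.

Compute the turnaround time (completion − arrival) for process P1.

9

Timeline: | P1 0-2 | P2 2-3 | P3 3-4 | P1 4-9 | P4 9-17 | P5 17-21 |
Completion: P1=9  P2=3  P3=4  P4=17  P5=21
Turnaround(P1) = completion − arrival = 9 − 0 = 9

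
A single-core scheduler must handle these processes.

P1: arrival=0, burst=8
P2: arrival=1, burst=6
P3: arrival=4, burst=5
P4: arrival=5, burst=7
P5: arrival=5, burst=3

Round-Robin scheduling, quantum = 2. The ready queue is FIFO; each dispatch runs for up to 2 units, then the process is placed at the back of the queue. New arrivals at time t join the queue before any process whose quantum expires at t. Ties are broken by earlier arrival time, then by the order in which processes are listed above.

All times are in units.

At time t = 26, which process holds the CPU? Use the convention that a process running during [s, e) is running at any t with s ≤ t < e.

Timeline: | P1 0-2 | P2 2-4 | P1 4-6 | P3 6-8 | P2 8-10 | P4 10-12 | P5 12-14 | P1 14-16 | P3 16-18 | P2 18-20 | P4 20-22 | P5 22-23 | P1 23-25 | P3 25-26 | P4 26-29 |
Completion: P1=25  P2=20  P3=26  P4=29  P5=23

P4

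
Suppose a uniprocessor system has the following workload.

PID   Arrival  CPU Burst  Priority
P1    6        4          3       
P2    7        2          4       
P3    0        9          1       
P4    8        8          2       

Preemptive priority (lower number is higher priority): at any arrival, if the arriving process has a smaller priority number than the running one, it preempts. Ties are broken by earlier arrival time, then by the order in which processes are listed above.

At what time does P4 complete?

Gantt: | P3 0-9 | P4 9-17 | P1 17-21 | P2 21-23 |
Completion: P1=21  P2=23  P3=9  P4=17

17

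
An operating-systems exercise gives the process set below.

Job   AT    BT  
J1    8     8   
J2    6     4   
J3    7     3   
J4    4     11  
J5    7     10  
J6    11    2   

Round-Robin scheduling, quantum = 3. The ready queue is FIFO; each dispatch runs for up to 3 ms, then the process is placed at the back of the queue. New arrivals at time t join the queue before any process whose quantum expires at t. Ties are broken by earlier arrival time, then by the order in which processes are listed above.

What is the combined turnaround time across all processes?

140

Timeline: | idle 0-4 | J4 4-7 | J2 7-10 | J3 10-13 | J5 13-16 | J4 16-19 | J1 19-22 | J2 22-23 | J6 23-25 | J5 25-28 | J4 28-31 | J1 31-34 | J5 34-37 | J4 37-39 | J1 39-41 | J5 41-42 |
Completion: J1=41  J2=23  J3=13  J4=39  J5=42  J6=25
Turnaround = completion − arrival: J1=33, J2=17, J3=6, J4=35, J5=35, J6=14
Total turnaround = 33 + 17 + 6 + 35 + 35 + 14 = 140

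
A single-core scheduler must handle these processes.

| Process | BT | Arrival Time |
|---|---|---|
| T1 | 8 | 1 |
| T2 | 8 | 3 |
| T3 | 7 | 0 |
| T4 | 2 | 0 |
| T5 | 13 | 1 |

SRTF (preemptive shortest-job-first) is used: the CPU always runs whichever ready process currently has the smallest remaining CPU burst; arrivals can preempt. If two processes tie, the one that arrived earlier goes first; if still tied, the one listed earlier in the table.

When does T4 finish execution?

Gantt: | T4 0-2 | T3 2-9 | T1 9-17 | T2 17-25 | T5 25-38 |
Completion: T1=17  T2=25  T3=9  T4=2  T5=38
Turnaround (C−A): T1=16  T2=22  T3=9  T4=2  T5=37

2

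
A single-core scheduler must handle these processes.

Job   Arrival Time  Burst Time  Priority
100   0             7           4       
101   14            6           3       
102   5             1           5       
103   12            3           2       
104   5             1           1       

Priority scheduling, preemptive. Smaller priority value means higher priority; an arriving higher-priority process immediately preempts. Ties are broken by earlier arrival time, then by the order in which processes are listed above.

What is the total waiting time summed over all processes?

5

Gantt: | 100 0-5 | 104 5-6 | 100 6-8 | 102 8-9 | idle 9-12 | 103 12-15 | 101 15-21 |
Completion: 100=8  101=21  102=9  103=15  104=6
Turnaround (C−A): 100=8  101=7  102=4  103=3  104=1
Waiting = turnaround − burst: 100=1, 101=1, 102=3, 103=0, 104=0
Total waiting = 1 + 1 + 3 + 0 + 0 = 5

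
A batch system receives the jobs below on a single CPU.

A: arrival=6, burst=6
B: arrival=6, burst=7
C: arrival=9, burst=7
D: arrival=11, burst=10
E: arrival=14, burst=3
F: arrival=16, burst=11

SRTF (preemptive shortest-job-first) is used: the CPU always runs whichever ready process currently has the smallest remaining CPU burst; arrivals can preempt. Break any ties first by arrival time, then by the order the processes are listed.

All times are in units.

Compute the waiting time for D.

Schedule: | idle 0-6 | A 6-12 | B 12-14 | E 14-17 | B 17-22 | C 22-29 | D 29-39 | F 39-50 |
Completion: A=12  B=22  C=29  D=39  E=17  F=50
Waiting(D) = turnaround − burst = 28 − 10 = 18

18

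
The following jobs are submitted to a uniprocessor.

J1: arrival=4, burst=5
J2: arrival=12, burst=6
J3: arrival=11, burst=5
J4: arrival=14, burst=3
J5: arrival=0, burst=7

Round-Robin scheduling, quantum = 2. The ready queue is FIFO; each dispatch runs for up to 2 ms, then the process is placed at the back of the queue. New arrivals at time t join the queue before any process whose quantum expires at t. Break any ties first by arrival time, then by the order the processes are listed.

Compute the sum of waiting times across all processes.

29

Schedule: | J5 0-4 | J1 4-6 | J5 6-8 | J1 8-10 | J5 10-11 | J1 11-12 | J3 12-14 | J2 14-16 | J4 16-18 | J3 18-20 | J2 20-22 | J4 22-23 | J3 23-24 | J2 24-26 |
Completion: J1=12  J2=26  J3=24  J4=23  J5=11
Turnaround (C−A): J1=8  J2=14  J3=13  J4=9  J5=11
Waiting = turnaround − burst: J1=3, J2=8, J3=8, J4=6, J5=4
Total waiting = 3 + 8 + 8 + 6 + 4 = 29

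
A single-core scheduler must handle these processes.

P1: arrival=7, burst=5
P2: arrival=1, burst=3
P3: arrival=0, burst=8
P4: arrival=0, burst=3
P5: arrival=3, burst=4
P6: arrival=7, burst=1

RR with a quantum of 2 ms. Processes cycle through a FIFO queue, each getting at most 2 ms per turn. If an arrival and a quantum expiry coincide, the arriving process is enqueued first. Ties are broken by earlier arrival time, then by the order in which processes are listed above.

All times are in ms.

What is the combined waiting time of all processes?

Schedule: | P3 0-2 | P4 2-4 | P2 4-6 | P3 6-8 | P5 8-10 | P4 10-11 | P2 11-12 | P1 12-14 | P6 14-15 | P3 15-17 | P5 17-19 | P1 19-21 | P3 21-23 | P1 23-24 |
Completion: P1=24  P2=12  P3=23  P4=11  P5=19  P6=15
Turnaround (C−A): P1=17  P2=11  P3=23  P4=11  P5=16  P6=8
Waiting = turnaround − burst: P1=12, P2=8, P3=15, P4=8, P5=12, P6=7
Total waiting = 12 + 8 + 15 + 8 + 12 + 7 = 62

62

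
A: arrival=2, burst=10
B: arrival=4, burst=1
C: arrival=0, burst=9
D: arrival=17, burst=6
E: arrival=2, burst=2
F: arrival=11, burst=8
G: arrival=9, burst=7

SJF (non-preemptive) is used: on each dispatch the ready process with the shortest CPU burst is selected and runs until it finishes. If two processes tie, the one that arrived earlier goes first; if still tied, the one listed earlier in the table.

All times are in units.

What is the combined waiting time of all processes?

63

Timeline: | C 0-9 | B 9-10 | E 10-12 | G 12-19 | D 19-25 | F 25-33 | A 33-43 |
Completion: A=43  B=10  C=9  D=25  E=12  F=33  G=19
Turnaround (C−A): A=41  B=6  C=9  D=8  E=10  F=22  G=10
Waiting = turnaround − burst: A=31, B=5, C=0, D=2, E=8, F=14, G=3
Total waiting = 31 + 5 + 0 + 2 + 8 + 14 + 3 = 63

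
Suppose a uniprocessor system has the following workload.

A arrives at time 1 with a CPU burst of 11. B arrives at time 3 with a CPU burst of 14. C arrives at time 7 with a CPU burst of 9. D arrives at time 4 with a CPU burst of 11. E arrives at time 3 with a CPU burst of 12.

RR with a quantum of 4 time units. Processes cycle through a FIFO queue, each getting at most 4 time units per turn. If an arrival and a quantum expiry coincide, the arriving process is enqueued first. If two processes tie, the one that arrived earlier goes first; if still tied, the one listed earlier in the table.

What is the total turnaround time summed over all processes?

Timeline: | idle 0-1 | A 1-5 | B 5-9 | E 9-13 | D 13-17 | A 17-21 | C 21-25 | B 25-29 | E 29-33 | D 33-37 | A 37-40 | C 40-44 | B 44-48 | E 48-52 | D 52-55 | C 55-56 | B 56-58 |
Completion: A=40  B=58  C=56  D=55  E=52
Turnaround (C−A): A=39  B=55  C=49  D=51  E=49
Turnaround = completion − arrival: A=39, B=55, C=49, D=51, E=49
Total turnaround = 39 + 55 + 49 + 51 + 49 = 243

243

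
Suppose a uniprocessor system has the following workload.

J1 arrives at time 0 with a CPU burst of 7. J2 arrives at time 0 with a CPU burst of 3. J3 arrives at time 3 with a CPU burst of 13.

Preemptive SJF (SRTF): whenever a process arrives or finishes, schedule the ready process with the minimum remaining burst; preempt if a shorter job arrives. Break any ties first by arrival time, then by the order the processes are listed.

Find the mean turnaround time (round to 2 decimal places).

11.00

Gantt: | J2 0-3 | J1 3-10 | J3 10-23 |
Completion: J1=10  J2=3  J3=23
Turnaround (C−A): J1=10  J2=3  J3=20
Turnaround times: J1=10, J2=3, J3=20
Average turnaround = (10+3+20) / 3 = 33/3 = 11.00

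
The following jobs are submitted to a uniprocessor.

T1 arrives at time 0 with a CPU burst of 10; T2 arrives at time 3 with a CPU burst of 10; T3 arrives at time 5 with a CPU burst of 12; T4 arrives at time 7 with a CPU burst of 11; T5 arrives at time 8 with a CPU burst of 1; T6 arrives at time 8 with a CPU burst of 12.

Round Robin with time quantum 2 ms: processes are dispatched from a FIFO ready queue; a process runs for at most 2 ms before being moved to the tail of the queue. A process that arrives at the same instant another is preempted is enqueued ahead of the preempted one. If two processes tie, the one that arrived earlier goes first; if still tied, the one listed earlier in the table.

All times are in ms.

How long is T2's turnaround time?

Gantt: | T1 0-4 | T2 4-6 | T1 6-8 | T3 8-10 | T2 10-12 | T4 12-14 | T5 14-15 | T6 15-17 | T1 17-19 | T3 19-21 | T2 21-23 | T4 23-25 | T6 25-27 | T1 27-29 | T3 29-31 | T2 31-33 | T4 33-35 | T6 35-37 | T3 37-39 | T2 39-41 | T4 41-43 | T6 43-45 | T3 45-47 | T4 47-49 | T6 49-51 | T3 51-53 | T4 53-54 | T6 54-56 |
Completion: T1=29  T2=41  T3=53  T4=54  T5=15  T6=56
Turnaround (C−A): T1=29  T2=38  T3=48  T4=47  T5=7  T6=48
Turnaround(T2) = completion − arrival = 41 − 3 = 38

38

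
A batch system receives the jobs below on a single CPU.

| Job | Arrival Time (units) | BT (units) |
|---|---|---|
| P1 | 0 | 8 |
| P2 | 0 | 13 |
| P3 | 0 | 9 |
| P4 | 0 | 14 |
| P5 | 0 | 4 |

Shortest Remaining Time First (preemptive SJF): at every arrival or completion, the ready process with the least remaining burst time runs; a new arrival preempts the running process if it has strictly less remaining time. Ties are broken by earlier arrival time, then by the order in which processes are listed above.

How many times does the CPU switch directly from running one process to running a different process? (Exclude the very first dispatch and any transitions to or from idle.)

4

Schedule: | P5 0-4 | P1 4-12 | P3 12-21 | P2 21-34 | P4 34-48 |
Completion: P1=12  P2=34  P3=21  P4=48  P5=4
Turnaround (C−A): P1=12  P2=34  P3=21  P4=48  P5=4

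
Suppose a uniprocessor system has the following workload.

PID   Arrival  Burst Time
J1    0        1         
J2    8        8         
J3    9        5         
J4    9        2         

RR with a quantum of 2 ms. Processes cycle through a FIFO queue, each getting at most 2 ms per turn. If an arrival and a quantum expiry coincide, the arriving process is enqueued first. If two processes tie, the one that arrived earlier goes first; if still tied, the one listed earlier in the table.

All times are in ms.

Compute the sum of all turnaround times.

Timeline: | J1 0-1 | idle 1-8 | J2 8-10 | J3 10-12 | J4 12-14 | J2 14-16 | J3 16-18 | J2 18-20 | J3 20-21 | J2 21-23 |
Completion: J1=1  J2=23  J3=21  J4=14
Turnaround (C−A): J1=1  J2=15  J3=12  J4=5
Turnaround = completion − arrival: J1=1, J2=15, J3=12, J4=5
Total turnaround = 1 + 15 + 12 + 5 = 33

33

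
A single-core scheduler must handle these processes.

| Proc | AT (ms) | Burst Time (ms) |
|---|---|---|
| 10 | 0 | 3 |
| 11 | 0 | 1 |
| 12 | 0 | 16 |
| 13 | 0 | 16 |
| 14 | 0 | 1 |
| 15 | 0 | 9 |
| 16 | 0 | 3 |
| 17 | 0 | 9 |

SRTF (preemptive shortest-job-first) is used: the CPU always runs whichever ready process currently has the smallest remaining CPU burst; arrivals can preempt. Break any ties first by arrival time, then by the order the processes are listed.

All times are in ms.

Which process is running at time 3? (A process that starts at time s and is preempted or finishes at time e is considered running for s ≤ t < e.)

10

Schedule: | 11 0-1 | 14 1-2 | 10 2-5 | 16 5-8 | 15 8-17 | 17 17-26 | 12 26-42 | 13 42-58 |
Completion: 10=5  11=1  12=42  13=58  14=2  15=17  16=8  17=26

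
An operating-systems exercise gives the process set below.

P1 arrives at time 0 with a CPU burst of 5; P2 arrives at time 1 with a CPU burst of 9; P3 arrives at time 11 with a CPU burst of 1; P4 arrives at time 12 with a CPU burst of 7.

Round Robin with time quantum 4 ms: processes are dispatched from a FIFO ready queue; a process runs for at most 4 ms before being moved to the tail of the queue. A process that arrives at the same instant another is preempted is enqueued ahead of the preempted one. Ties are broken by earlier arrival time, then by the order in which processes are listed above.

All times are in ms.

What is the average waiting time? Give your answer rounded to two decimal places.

Gantt: | P1 0-4 | P2 4-8 | P1 8-9 | P2 9-13 | P3 13-14 | P4 14-18 | P2 18-19 | P4 19-22 |
Completion: P1=9  P2=19  P3=14  P4=22
Turnaround (C−A): P1=9  P2=18  P3=3  P4=10
Waiting times: P1=4, P2=9, P3=2, P4=3
Average waiting = (4+9+2+3) / 4 = 18/4 = 4.50

4.50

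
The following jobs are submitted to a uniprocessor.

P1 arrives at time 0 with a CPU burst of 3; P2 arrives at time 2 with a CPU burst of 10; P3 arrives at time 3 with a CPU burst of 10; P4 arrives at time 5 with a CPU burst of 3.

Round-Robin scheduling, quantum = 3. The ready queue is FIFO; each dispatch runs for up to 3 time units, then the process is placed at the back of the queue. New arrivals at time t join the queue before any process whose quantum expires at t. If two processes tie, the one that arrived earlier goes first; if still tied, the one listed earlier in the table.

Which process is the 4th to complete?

Schedule: | P1 0-3 | P2 3-6 | P3 6-9 | P4 9-12 | P2 12-15 | P3 15-18 | P2 18-21 | P3 21-24 | P2 24-25 | P3 25-26 |
Completion: P1=3  P2=25  P3=26  P4=12
Turnaround (C−A): P1=3  P2=23  P3=23  P4=7
Finish order: P1 → P4 → P2 → P3

P3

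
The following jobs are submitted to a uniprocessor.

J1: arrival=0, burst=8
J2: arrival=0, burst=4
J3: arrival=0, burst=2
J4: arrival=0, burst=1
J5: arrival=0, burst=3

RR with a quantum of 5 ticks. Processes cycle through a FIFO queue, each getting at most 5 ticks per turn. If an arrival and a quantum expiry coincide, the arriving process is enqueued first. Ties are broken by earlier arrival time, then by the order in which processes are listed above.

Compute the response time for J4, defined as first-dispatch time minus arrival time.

Timeline: | J1 0-5 | J2 5-9 | J3 9-11 | J4 11-12 | J5 12-15 | J1 15-18 |
Completion: J1=18  J2=9  J3=11  J4=12  J5=15
Turnaround (C−A): J1=18  J2=9  J3=11  J4=12  J5=15
Response(J4) = first start − arrival = 11 − 0 = 11

11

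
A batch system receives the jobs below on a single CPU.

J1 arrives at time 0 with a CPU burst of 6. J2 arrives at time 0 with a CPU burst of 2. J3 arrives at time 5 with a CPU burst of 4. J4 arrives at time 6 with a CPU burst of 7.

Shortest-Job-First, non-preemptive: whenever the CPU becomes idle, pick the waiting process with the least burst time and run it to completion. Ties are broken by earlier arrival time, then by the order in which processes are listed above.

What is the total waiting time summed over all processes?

Timeline: | J2 0-2 | J1 2-8 | J3 8-12 | J4 12-19 |
Completion: J1=8  J2=2  J3=12  J4=19
Waiting = turnaround − burst: J1=2, J2=0, J3=3, J4=6
Total waiting = 2 + 0 + 3 + 6 = 11

11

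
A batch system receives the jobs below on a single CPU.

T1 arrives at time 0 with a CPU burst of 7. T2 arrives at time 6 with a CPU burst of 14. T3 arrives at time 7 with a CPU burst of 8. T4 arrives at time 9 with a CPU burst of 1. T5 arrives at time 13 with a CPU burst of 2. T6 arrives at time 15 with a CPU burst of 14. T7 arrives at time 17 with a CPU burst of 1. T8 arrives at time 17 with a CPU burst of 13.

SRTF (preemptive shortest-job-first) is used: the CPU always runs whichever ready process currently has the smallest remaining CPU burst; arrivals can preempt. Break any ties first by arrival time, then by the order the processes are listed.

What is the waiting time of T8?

2

Gantt: | T1 0-7 | T3 7-9 | T4 9-10 | T3 10-13 | T5 13-15 | T3 15-18 | T7 18-19 | T8 19-32 | T2 32-46 | T6 46-60 |
Completion: T1=7  T2=46  T3=18  T4=10  T5=15  T6=60  T7=19  T8=32
Turnaround (C−A): T1=7  T2=40  T3=11  T4=1  T5=2  T6=45  T7=2  T8=15
Waiting(T8) = turnaround − burst = 15 − 13 = 2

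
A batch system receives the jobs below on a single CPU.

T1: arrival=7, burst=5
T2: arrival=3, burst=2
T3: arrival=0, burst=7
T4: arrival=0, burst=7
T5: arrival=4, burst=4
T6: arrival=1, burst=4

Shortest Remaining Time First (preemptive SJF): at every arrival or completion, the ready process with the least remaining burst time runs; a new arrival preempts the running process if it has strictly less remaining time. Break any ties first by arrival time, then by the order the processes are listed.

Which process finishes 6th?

Timeline: | T3 0-1 | T6 1-5 | T2 5-7 | T5 7-11 | T1 11-16 | T3 16-22 | T4 22-29 |
Completion: T1=16  T2=7  T3=22  T4=29  T5=11  T6=5
Turnaround (C−A): T1=9  T2=4  T3=22  T4=29  T5=7  T6=4
Finish order: T6 → T2 → T5 → T1 → T3 → T4

T4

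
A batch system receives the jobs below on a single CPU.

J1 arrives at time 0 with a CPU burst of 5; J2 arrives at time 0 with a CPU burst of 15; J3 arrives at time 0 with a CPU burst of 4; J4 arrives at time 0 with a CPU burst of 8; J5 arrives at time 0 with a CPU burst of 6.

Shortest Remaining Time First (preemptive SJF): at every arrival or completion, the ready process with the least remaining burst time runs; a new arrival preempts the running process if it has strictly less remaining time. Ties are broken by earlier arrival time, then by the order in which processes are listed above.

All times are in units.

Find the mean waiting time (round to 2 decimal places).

10.20

Timeline: | J3 0-4 | J1 4-9 | J5 9-15 | J4 15-23 | J2 23-38 |
Completion: J1=9  J2=38  J3=4  J4=23  J5=15
Waiting times: J1=4, J2=23, J3=0, J4=15, J5=9
Average waiting = (4+23+0+15+9) / 5 = 51/5 = 10.20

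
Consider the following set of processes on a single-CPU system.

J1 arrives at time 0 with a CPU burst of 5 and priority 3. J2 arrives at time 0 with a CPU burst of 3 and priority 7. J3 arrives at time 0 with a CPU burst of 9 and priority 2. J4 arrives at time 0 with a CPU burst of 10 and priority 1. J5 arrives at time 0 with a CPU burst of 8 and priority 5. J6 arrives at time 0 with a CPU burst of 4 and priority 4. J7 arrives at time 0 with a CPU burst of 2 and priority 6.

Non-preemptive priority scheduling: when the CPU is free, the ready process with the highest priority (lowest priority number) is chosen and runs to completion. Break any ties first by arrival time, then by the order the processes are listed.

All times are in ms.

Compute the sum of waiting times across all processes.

155

Timeline: | J4 0-10 | J3 10-19 | J1 19-24 | J6 24-28 | J5 28-36 | J7 36-38 | J2 38-41 |
Completion: J1=24  J2=41  J3=19  J4=10  J5=36  J6=28  J7=38
Waiting = turnaround − burst: J1=19, J2=38, J3=10, J4=0, J5=28, J6=24, J7=36
Total waiting = 19 + 38 + 10 + 0 + 28 + 24 + 36 = 155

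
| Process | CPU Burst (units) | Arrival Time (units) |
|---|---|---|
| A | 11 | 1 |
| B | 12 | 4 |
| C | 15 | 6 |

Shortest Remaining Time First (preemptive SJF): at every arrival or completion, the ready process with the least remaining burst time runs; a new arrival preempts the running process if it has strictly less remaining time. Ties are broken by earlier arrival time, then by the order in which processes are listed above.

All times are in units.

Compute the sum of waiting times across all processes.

26

Gantt: | idle 0-1 | A 1-12 | B 12-24 | C 24-39 |
Completion: A=12  B=24  C=39
Waiting = turnaround − burst: A=0, B=8, C=18
Total waiting = 0 + 8 + 18 = 26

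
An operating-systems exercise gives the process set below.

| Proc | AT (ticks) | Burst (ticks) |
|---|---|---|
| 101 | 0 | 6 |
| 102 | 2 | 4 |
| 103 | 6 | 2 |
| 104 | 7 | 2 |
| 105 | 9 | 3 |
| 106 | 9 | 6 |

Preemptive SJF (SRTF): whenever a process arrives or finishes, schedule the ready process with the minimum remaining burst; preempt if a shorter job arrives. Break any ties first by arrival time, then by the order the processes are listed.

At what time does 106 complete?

23

Schedule: | 101 0-6 | 103 6-8 | 104 8-10 | 105 10-13 | 102 13-17 | 106 17-23 |
Completion: 101=6  102=17  103=8  104=10  105=13  106=23
Turnaround (C−A): 101=6  102=15  103=2  104=3  105=4  106=14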